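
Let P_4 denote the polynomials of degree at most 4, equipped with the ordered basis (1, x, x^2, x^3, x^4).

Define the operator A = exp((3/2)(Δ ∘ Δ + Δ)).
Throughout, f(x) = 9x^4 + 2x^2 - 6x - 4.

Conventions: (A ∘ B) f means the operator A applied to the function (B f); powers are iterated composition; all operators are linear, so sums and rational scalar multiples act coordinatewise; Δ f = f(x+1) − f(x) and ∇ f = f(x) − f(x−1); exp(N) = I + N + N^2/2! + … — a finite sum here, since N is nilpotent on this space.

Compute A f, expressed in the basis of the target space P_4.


g(x) = 9x^4 + 54x^3 + (733/2)x^2 + (2457/2)x + 30545/16

order-1 term: 54x^3 + 243x^2 + 384x + 405/2
order-2 term: (243/2)x^2 + 729x + 4473/4
order-3 term: (243/2)x + 2187/4
order-4 term: 729/16
the series for exp((3/2)(Δ ∘ Δ + Δ)) f terminates at order 4
exp((3/2)(Δ ∘ Δ + Δ)) f = 9x^4 + 54x^3 + (733/2)x^2 + (2457/2)x + 30545/16


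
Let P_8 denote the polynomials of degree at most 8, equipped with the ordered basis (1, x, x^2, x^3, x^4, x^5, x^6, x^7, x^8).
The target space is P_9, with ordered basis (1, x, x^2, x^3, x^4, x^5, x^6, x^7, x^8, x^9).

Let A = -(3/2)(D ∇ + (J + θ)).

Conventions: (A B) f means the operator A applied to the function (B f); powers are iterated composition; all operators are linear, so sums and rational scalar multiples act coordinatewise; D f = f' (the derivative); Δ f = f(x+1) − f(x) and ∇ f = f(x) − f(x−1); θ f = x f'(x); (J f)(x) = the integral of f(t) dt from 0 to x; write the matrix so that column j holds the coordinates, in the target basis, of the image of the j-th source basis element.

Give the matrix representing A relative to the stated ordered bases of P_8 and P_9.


image of 1: -(3/2)x
image of x: -(3/4)x^2 - (3/2)x
image of x^2: -(1/2)x^3 - 3x^2 - 3
image of x^3: -(3/8)x^4 - (9/2)x^3 - 9x + 9/2
image of x^4: -(3/10)x^5 - 6x^4 - 18x^2 + 18x - 6
image of x^5: -(1/4)x^6 - (15/2)x^5 - 30x^3 + 45x^2 - 30x + 15/2
image of x^6: -(3/14)x^7 - 9x^6 - 45x^4 + 90x^3 - 90x^2 + 45x - 9
image of x^7: -(3/16)x^8 - (21/2)x^7 - 63x^5 + (315/2)x^4 - 210x^3 + (315/2)x^2 - 63x + 21/2
image of x^8: -(1/6)x^9 - 12x^8 - 84x^6 + 252x^5 - 420x^4 + 420x^3 - 252x^2 + 84x - 12
each image's coordinates form column j of the matrix

the matrix is [[0, 0, -3, 9/2, -6, 15/2, -9, 21/2, -12]; [-3/2, -3/2, 0, -9, 18, -30, 45, -63, 84]; [0, -3/4, -3, 0, -18, 45, -90, 315/2, -252]; [0, 0, -1/2, -9/2, 0, -30, 90, -210, 420]; [0, 0, 0, -3/8, -6, 0, -45, 315/2, -420]; [0, 0, 0, 0, -3/10, -15/2, 0, -63, 252]; [0, 0, 0, 0, 0, -1/4, -9, 0, -84]; [0, 0, 0, 0, 0, 0, -3/14, -21/2, 0]; [0, 0, 0, 0, 0, 0, 0, -3/16, -12]; [0, 0, 0, 0, 0, 0, 0, 0, -1/6]] (rows listed top to bottom)


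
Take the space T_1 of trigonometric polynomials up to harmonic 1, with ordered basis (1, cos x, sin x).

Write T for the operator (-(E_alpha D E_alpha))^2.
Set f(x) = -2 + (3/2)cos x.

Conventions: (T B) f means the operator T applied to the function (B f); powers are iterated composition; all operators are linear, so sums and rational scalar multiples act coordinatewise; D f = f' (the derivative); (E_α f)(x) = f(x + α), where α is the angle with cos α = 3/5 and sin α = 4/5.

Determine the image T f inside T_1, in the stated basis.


the result is g(x) = (1581/1250)cos x - (504/625)sin x

E_alpha f = -2 + (9/10)cos x - (6/5)sin x
D E_alpha f = -(6/5)cos x - (9/10)sin x
E_alpha D E_alpha f = -(36/25)cos x + (21/50)sin x
(-(E_alpha D E_alpha)) f = (36/25)cos x - (21/50)sin x
E_alpha (-(E_alpha D E_alpha)) f = (66/125)cos x - (351/250)sin x
D E_alpha (-(E_alpha D E_alpha)) f = -(351/250)cos x - (66/125)sin x
E_alpha D E_alpha (-(E_alpha D E_alpha)) f = -(1581/1250)cos x + (504/625)sin x
(-(E_alpha D E_alpha)) (-(E_alpha D E_alpha)) f = (1581/1250)cos x - (504/625)sin x


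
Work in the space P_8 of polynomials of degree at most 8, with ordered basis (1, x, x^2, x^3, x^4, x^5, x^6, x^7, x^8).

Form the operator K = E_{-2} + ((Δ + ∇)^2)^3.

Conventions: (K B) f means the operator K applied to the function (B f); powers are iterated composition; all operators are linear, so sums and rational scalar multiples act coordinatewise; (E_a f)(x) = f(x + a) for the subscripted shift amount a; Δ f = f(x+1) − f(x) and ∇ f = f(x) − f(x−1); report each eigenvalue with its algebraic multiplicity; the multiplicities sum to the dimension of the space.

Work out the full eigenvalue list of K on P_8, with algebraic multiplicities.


λ = 1 (multiplicity 9)

image of 1: 1
image of x: x - 2
image of x^2: x^2 - 4x + 4
image of x^3: x^3 - 6x^2 + 12x - 8
image of x^4: x^4 - 8x^3 + 24x^2 - 32x + 16
image of x^5: x^5 - 10x^4 + 40x^3 - 80x^2 + 80x - 32
image of x^6: x^6 - 12x^5 + 60x^4 - 160x^3 + 240x^2 - 192x + 46144
image of x^7: x^7 - 14x^6 + 84x^5 - 280x^4 + 560x^3 - 672x^2 + 323008x - 128
image of x^8: x^8 - 16x^7 + 112x^6 - 448x^5 + 1120x^4 - 1792x^3 + 1292032x^2 - 1024x + 2580736
the matrix is upper triangular; its diagonal is (1, 1, 1, 1, 1, 1, 1, 1, 1)
for a triangular matrix the eigenvalues are the diagonal entries, with algebraic multiplicity their repetition count


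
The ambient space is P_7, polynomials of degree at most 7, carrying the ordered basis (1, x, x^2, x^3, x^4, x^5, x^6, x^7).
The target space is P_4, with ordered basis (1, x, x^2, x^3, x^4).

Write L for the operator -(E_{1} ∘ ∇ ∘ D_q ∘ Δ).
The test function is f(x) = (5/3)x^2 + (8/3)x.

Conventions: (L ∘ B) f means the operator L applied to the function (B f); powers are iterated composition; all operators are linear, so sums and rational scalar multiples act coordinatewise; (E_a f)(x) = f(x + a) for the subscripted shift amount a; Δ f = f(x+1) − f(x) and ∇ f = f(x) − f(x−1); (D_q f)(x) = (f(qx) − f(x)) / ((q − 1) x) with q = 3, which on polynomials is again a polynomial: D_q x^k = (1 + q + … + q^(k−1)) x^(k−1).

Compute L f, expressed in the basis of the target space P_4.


Δ f = (10/3)x + 13/3
D_q Δ f = 10/3
∇ D_q Δ f = 0
E_{1} ∇ D_q Δ f = 0
(-(E_{1} ∘ ∇ ∘ D_q ∘ Δ)) f = 0

g(x) = 0


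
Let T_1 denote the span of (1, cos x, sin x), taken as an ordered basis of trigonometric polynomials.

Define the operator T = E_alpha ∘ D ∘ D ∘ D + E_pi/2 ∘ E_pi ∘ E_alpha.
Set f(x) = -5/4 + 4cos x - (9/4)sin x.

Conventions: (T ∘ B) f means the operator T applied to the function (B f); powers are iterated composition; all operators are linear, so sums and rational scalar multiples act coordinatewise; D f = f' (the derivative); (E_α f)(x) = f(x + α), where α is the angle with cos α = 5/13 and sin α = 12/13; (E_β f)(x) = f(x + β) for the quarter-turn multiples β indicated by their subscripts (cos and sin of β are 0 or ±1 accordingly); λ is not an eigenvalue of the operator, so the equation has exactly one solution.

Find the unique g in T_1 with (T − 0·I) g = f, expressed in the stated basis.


the result is g(x) = -5/4 + (147/104)cos x - (47/26)sin x

write g with unknown coordinates in the stated basis and equate coefficients in (T − 0·I) g = f
solving from the highest basis element down gives g = -5/4 + (147/104)cos x - (47/26)sin x
check: T g = -5/4 + 4cos x - (9/4)sin x
so T g − 0·g = -5/4 + 4cos x - (9/4)sin x = f ✓


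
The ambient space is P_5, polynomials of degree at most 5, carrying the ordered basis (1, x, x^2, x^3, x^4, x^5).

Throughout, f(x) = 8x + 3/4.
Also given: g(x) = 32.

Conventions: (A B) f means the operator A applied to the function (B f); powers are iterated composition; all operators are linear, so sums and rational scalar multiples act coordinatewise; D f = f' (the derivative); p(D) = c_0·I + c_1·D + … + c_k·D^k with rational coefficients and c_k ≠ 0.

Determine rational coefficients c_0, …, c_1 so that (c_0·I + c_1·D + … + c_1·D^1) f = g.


D^0 f = 8x + 3/4
D^1 f = 8
matching coefficients of g against c_0 f + c_1 Df + … from the top degree down determines the c_i
solution: c_0 = 0, c_1 = 4

p(D) = 4·D, i.e. c_0 = 0, c_1 = 4


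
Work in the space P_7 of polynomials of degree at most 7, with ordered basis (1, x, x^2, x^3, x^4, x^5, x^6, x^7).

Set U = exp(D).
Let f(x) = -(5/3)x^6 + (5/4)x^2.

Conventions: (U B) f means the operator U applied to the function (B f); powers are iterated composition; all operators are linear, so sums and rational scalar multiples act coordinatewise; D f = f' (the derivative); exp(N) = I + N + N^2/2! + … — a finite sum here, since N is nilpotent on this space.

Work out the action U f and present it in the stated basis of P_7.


the image equals g(x) = -(5/3)x^6 - 10x^5 - 25x^4 - (100/3)x^3 - (95/4)x^2 - (15/2)x - 5/12

order-1 term: -10x^5 + (5/2)x
order-2 term: -25x^4 + 5/4
order-3 term: -(100/3)x^3
order-4 term: -25x^2
order-5 term: -10x
order-6 term: -5/3
the series for exp(D) f terminates at order 6
exp(D) f = -(5/3)x^6 - 10x^5 - 25x^4 - (100/3)x^3 - (95/4)x^2 - (15/2)x - 5/12


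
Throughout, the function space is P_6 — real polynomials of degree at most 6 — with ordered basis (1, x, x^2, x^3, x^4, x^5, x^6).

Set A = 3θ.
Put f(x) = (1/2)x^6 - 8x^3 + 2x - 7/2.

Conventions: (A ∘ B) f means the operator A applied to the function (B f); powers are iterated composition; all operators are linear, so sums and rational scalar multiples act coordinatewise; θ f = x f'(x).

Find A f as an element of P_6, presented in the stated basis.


θ f = 3x^6 - 24x^3 + 2x
(3θ) f = 9x^6 - 72x^3 + 6x

the result is g(x) = 9x^6 - 72x^3 + 6x


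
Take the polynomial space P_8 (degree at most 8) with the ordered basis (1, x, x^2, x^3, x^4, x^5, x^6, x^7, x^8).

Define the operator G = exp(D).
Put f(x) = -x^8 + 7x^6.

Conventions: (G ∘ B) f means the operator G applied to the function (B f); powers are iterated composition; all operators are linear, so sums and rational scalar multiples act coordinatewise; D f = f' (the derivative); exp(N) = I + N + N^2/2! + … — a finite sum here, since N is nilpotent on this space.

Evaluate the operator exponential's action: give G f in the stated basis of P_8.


order-1 term: -8x^7 + 42x^5
order-2 term: -28x^6 + 105x^4
order-3 term: -56x^5 + 140x^3
order-4 term: -70x^4 + 105x^2
order-5 term: -56x^3 + 42x
order-6 term: -28x^2 + 7
order-7 term: -8x
order-8 term: -1
the series for exp(D) f terminates at order 8
exp(D) f = -x^8 - 8x^7 - 21x^6 - 14x^5 + 35x^4 + 84x^3 + 77x^2 + 34x + 6

the result is g(x) = -x^8 - 8x^7 - 21x^6 - 14x^5 + 35x^4 + 84x^3 + 77x^2 + 34x + 6


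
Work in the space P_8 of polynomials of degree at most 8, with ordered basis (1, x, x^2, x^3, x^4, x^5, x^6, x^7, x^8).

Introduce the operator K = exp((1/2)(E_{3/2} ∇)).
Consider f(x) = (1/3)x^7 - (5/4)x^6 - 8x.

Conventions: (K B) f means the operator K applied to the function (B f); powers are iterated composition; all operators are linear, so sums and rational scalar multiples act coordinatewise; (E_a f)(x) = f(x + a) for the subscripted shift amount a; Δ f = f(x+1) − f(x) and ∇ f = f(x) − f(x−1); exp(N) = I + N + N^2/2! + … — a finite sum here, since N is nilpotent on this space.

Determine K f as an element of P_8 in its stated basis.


order-1 term: (7/6)x^6 + (13/4)x^5 + (5/24)x^4 - (275/24)x^3 - (653/32)x^2 - (2897/192)x - 3173/384
order-2 term: (7/4)x^5 + (205/16)x^4 + (425/12)x^3 + (645/16)x^2 + (41/6)x - 217/16
order-3 term: (35/24)x^4 + (115/8)x^3 + (845/16)x^2 + (2685/32)x + 17911/384
order-4 term: (35/48)x^3 + (485/64)x^2 + (1265/48)x + 5845/192
order-5 term: (7/32)x^2 + (125/64)x + 1685/384
order-6 term: (7/192)x + 51/256
order-7 term: 1/384
the series for exp((1/2)(E_{3/2} ∇)) f terminates at order 7
exp((1/2)(E_{3/2} ∇)) f = (1/3)x^7 - (1/12)x^6 + 5x^5 + (695/48)x^4 + (625/16)x^3 + (5153/64)x^2 + (18431/192)x + 45965/768

g(x) = (1/3)x^7 - (1/12)x^6 + 5x^5 + (695/48)x^4 + (625/16)x^3 + (5153/64)x^2 + (18431/192)x + 45965/768


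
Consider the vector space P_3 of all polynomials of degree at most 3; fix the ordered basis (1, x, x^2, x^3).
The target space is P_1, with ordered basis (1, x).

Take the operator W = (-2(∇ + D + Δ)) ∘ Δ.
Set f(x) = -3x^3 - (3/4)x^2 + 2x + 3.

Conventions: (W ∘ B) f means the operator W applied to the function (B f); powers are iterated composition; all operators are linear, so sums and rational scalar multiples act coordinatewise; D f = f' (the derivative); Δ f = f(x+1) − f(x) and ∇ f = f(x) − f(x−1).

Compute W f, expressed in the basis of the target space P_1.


Δ f = -9x^2 - (21/2)x - 7/4
∇ Δ f = -18x - 3/2
D Δ f = -18x - 21/2
Δ Δ f = -18x - 39/2
(∇ + D + Δ) Δ f = -54x - 63/2
(-2(∇ + D + Δ)) Δ f = 108x + 63

the result is g(x) = 108x + 63


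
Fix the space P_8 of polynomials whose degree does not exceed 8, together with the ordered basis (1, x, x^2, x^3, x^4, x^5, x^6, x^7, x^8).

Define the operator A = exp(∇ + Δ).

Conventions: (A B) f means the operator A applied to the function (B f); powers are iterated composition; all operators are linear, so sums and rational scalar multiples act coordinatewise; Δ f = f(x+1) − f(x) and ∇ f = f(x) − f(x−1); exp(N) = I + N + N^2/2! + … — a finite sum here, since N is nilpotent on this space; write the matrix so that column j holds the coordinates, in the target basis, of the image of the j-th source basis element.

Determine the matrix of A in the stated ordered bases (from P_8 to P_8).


image of 1: 1
image of x: x + 2
image of x^2: x^2 + 4x + 4
image of x^3: x^3 + 6x^2 + 12x + 10
image of x^4: x^4 + 8x^3 + 24x^2 + 40x + 32
image of x^5: x^5 + 10x^4 + 40x^3 + 100x^2 + 160x + 114
image of x^6: x^6 + 12x^5 + 60x^4 + 200x^3 + 480x^2 + 684x + 448
image of x^7: x^7 + 14x^6 + 84x^5 + 350x^4 + 1120x^3 + 2394x^2 + 3136x + 1978
image of x^8: x^8 + 16x^7 + 112x^6 + 560x^5 + 2240x^4 + 6384x^3 + 12544x^2 + 15824x + 9472
each image's coordinates form column j of the matrix

the matrix is [[1, 2, 4, 10, 32, 114, 448, 1978, 9472]; [0, 1, 4, 12, 40, 160, 684, 3136, 15824]; [0, 0, 1, 6, 24, 100, 480, 2394, 12544]; [0, 0, 0, 1, 8, 40, 200, 1120, 6384]; [0, 0, 0, 0, 1, 10, 60, 350, 2240]; [0, 0, 0, 0, 0, 1, 12, 84, 560]; [0, 0, 0, 0, 0, 0, 1, 14, 112]; [0, 0, 0, 0, 0, 0, 0, 1, 16]; [0, 0, 0, 0, 0, 0, 0, 0, 1]] (rows listed top to bottom)


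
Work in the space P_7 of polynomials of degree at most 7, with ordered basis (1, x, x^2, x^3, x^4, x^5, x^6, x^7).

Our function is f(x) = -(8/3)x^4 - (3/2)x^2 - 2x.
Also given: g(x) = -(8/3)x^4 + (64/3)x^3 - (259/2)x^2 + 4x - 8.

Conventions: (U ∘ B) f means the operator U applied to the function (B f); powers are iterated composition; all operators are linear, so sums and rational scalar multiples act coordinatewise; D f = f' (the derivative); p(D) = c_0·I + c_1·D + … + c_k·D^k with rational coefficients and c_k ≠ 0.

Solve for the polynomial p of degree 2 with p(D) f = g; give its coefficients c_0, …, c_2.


D^0 f = -(8/3)x^4 - (3/2)x^2 - 2x
D^1 f = -(32/3)x^3 - 3x - 2
D^2 f = -32x^2 - 3
matching coefficients of g against c_0 f + c_1 Df + … from the top degree down determines the c_i
solution: c_0 = 1, c_1 = -2, c_2 = 4

c_0 = 1, c_1 = -2, c_2 = 4


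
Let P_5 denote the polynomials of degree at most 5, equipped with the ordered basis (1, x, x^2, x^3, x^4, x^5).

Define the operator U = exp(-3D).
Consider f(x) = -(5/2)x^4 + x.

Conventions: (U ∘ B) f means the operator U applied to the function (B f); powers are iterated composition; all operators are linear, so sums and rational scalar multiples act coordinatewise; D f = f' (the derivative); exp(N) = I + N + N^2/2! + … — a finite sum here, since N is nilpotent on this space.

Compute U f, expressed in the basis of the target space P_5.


the result is g(x) = -(5/2)x^4 + 30x^3 - 135x^2 + 271x - 411/2

order-1 term: 30x^3 - 3
order-2 term: -135x^2
order-3 term: 270x
order-4 term: -405/2
the series for exp(-3D) f terminates at order 4
exp(-3D) f = -(5/2)x^4 + 30x^3 - 135x^2 + 271x - 411/2


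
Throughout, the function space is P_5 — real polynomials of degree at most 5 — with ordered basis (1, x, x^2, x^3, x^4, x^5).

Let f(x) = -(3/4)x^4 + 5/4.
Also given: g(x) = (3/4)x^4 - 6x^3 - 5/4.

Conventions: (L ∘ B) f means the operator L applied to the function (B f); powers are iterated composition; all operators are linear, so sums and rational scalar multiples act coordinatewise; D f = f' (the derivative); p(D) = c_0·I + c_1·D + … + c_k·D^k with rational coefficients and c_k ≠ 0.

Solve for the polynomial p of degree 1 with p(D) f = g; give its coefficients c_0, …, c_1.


D^0 f = -(3/4)x^4 + 5/4
D^1 f = -3x^3
matching coefficients of g against c_0 f + c_1 Df + … from the top degree down determines the c_i
solution: c_0 = -1, c_1 = 2

p(D) = -I + 2·D, i.e. c_0 = -1, c_1 = 2


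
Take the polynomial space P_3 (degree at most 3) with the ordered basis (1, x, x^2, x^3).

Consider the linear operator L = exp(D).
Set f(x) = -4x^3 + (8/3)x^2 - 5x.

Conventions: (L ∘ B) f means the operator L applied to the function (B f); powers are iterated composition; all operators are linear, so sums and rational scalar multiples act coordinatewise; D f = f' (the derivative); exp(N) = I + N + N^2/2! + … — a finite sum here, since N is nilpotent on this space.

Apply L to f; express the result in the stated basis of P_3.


order-1 term: -12x^2 + (16/3)x - 5
order-2 term: -12x + 8/3
order-3 term: -4
the series for exp(D) f terminates at order 3
exp(D) f = -4x^3 - (28/3)x^2 - (35/3)x - 19/3

the image equals g(x) = -4x^3 - (28/3)x^2 - (35/3)x - 19/3


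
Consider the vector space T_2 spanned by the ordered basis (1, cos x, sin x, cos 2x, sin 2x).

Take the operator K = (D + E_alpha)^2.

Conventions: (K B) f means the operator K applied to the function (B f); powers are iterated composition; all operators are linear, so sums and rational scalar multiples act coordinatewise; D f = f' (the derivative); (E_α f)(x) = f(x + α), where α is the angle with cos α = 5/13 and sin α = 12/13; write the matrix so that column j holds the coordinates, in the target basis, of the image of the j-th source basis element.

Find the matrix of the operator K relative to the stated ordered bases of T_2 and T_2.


the matrix is [[1, 0, 0, 0, 0]; [0, -600/169, 250/169, 0, 0]; [0, -250/169, -600/169, 0, 0]; [0, 0, 0, -195603/28561, -109004/28561]; [0, 0, 0, 109004/28561, -195603/28561]] (rows listed top to bottom)

image of 1: 1
image of cos x: -(600/169)cos x - (250/169)sin x
image of sin x: (250/169)cos x - (600/169)sin x
image of cos 2x: -(195603/28561)cos 2x + (109004/28561)sin 2x
image of sin 2x: -(109004/28561)cos 2x - (195603/28561)sin 2x
each image's coordinates form column j of the matrix


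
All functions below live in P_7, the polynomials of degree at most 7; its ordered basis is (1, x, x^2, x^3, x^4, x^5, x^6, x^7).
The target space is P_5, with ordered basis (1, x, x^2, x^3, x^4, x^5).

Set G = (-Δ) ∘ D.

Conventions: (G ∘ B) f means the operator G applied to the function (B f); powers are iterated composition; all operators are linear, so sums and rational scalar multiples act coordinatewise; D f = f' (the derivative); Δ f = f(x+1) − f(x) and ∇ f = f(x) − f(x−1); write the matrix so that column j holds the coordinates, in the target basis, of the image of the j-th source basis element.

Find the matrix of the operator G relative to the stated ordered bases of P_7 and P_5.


image of 1: 0
image of x: 0
image of x^2: -2
image of x^3: -6x - 3
image of x^4: -12x^2 - 12x - 4
image of x^5: -20x^3 - 30x^2 - 20x - 5
image of x^6: -30x^4 - 60x^3 - 60x^2 - 30x - 6
image of x^7: -42x^5 - 105x^4 - 140x^3 - 105x^2 - 42x - 7
each image's coordinates form column j of the matrix

the matrix is [[0, 0, -2, -3, -4, -5, -6, -7]; [0, 0, 0, -6, -12, -20, -30, -42]; [0, 0, 0, 0, -12, -30, -60, -105]; [0, 0, 0, 0, 0, -20, -60, -140]; [0, 0, 0, 0, 0, 0, -30, -105]; [0, 0, 0, 0, 0, 0, 0, -42]] (rows listed top to bottom)


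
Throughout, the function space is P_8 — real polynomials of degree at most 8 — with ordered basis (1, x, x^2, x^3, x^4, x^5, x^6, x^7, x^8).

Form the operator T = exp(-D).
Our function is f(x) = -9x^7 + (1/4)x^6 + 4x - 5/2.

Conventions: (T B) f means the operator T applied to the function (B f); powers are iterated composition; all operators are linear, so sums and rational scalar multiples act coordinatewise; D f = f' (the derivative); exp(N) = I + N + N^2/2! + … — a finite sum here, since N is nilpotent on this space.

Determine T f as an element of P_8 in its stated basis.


order-1 term: 63x^6 - (3/2)x^5 - 4
order-2 term: -189x^5 + (15/4)x^4
order-3 term: 315x^4 - 5x^3
order-4 term: -315x^3 + (15/4)x^2
order-5 term: 189x^2 - (3/2)x
order-6 term: -63x + 1/4
order-7 term: 9
the series for exp(-D) f terminates at order 7
exp(-D) f = -9x^7 + (253/4)x^6 - (381/2)x^5 + (1275/4)x^4 - 320x^3 + (771/4)x^2 - (121/2)x + 11/4

g(x) = -9x^7 + (253/4)x^6 - (381/2)x^5 + (1275/4)x^4 - 320x^3 + (771/4)x^2 - (121/2)x + 11/4


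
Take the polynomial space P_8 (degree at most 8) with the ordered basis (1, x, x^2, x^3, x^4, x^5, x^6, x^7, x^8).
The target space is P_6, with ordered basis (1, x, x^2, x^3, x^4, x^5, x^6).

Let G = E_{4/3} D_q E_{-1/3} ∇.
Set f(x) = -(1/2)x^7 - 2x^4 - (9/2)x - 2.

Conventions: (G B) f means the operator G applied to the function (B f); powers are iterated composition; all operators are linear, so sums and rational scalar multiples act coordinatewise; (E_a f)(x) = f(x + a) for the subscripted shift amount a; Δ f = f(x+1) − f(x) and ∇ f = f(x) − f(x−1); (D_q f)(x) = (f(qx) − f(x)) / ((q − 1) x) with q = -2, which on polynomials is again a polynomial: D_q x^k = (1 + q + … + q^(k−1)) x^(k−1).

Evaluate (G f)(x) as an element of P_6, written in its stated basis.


∇ f = -(7/2)x^6 + (21/2)x^5 - (35/2)x^4 + (19/2)x^3 + (3/2)x^2 - (9/2)x - 3
E_{-1/3} ∇ f = -(7/2)x^6 + (35/2)x^5 - (245/6)x^4 + (2543/54)x^3 - (1307/54)x^2 + (161/162)x - 1421/729
D_q E_{-1/3} ∇ f = (147/2)x^5 + (385/2)x^4 + (1225/6)x^3 + (2543/18)x^2 + (1307/54)x + 161/162
E_{4/3} D_q E_{-1/3} ∇ f = (147/2)x^5 + (1365/2)x^4 + (5075/2)x^3 + (9507/2)x^2 + (8953/2)x + 3373/2

the image equals g(x) = (147/2)x^5 + (1365/2)x^4 + (5075/2)x^3 + (9507/2)x^2 + (8953/2)x + 3373/2


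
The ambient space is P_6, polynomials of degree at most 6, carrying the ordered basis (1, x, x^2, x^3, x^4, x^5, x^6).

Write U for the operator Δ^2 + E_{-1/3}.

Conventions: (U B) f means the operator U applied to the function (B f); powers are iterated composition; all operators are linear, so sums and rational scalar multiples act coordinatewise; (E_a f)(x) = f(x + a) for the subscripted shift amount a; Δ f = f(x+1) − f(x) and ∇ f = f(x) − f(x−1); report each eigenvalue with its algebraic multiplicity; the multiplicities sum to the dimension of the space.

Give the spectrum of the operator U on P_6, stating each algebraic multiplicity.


λ = 1 (multiplicity 7)

image of 1: 1
image of x: x - 1/3
image of x^2: x^2 - (2/3)x + 19/9
image of x^3: x^3 - x^2 + (19/3)x + 161/27
image of x^4: x^4 - (4/3)x^3 + (38/3)x^2 + (644/27)x + 1135/81
image of x^5: x^5 - (5/3)x^4 + (190/9)x^3 + (1610/27)x^2 + (5675/81)x + 7289/243
image of x^6: x^6 - 2x^5 + (95/3)x^4 + (3220/27)x^3 + (5675/27)x^2 + (14578/81)x + 45199/729
the matrix is upper triangular; its diagonal is (1, 1, 1, 1, 1, 1, 1)
for a triangular matrix the eigenvalues are the diagonal entries, with algebraic multiplicity their repetition count


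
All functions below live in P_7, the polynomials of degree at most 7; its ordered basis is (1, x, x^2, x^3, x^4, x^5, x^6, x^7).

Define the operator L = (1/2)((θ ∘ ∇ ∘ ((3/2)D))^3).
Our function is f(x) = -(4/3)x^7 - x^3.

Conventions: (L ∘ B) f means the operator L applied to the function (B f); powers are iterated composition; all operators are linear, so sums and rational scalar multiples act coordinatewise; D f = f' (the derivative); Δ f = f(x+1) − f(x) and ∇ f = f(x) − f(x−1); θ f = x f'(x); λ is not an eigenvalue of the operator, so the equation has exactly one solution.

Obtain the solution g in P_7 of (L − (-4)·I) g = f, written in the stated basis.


write g with unknown coordinates in the stated basis and equate coefficients in (L − (-4)·I) g = f
solving from the highest basis element down gives g = -(1/3)x^7 - (1/4)x^3 + (42525/4)x
check: L g = -42525x
so L g − (-4)·g = -(4/3)x^7 - x^3 = f ✓

g(x) = -(1/3)x^7 - (1/4)x^3 + (42525/4)x


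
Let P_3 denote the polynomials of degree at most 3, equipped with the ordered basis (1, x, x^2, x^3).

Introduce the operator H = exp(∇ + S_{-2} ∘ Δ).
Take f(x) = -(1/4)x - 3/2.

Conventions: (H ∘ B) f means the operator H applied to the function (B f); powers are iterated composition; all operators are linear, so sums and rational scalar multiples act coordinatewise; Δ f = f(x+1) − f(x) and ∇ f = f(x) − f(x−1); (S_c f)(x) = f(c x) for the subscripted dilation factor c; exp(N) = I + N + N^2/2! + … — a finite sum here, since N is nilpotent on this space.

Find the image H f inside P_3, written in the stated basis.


order-1 term: -1/2
the series for exp(∇ + S_{-2} ∘ Δ) f terminates at order 1
exp(∇ + S_{-2} ∘ Δ) f = -(1/4)x - 2

g(x) = -(1/4)x - 2


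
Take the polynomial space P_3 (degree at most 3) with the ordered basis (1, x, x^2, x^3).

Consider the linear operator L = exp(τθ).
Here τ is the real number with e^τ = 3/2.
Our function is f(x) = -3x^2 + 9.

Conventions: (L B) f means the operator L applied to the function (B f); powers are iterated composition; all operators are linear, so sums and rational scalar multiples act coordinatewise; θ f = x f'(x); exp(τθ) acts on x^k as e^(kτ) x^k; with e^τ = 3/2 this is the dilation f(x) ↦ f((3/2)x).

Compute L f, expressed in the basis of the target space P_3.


exp(τθ) x^k = e^(kτ) x^k; with e^τ = 3/2 this sends x^k to (3/2)^k x^k
x^2 ↦ 9/4 x^2
applying this coordinatewise to f: exp(τθ) f = -(27/4)x^2 + 9

the image equals g(x) = -(27/4)x^2 + 9


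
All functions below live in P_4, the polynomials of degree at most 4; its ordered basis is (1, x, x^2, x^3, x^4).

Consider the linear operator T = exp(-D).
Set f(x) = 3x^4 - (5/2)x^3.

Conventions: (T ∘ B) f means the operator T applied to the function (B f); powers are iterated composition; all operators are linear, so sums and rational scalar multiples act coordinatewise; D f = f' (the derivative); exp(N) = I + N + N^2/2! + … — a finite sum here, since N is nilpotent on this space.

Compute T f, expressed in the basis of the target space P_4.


the image equals g(x) = 3x^4 - (29/2)x^3 + (51/2)x^2 - (39/2)x + 11/2

order-1 term: -12x^3 + (15/2)x^2
order-2 term: 18x^2 - (15/2)x
order-3 term: -12x + 5/2
order-4 term: 3
the series for exp(-D) f terminates at order 4
exp(-D) f = 3x^4 - (29/2)x^3 + (51/2)x^2 - (39/2)x + 11/2


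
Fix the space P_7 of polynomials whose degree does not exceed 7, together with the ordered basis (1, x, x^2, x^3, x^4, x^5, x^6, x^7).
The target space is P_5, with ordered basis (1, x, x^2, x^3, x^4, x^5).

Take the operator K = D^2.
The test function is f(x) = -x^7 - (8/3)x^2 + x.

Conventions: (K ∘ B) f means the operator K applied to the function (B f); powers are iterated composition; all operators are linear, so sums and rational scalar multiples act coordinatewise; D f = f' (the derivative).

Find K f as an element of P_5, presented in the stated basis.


the image equals g(x) = -42x^5 - 16/3

D f = -7x^6 - (16/3)x + 1
D D f = -42x^5 - 16/3


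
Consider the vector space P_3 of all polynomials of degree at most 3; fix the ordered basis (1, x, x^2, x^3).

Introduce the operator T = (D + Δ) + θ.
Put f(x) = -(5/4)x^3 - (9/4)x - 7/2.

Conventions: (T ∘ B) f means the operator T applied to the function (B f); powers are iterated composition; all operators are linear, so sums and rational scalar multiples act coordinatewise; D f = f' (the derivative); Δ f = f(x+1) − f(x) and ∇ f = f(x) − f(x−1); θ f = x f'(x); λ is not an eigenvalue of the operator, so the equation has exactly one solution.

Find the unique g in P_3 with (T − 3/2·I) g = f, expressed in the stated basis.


write g with unknown coordinates in the stated basis and equate coefficients in (T − 3/2·I) g = f
solving from the highest basis element down gives g = -(5/6)x^3 + 10x^2 + (159/2)x + 1030/9
check: T g = -(5/2)x^3 + 15x^2 + 117x + 1009/6
so T g − 3/2·g = -(5/4)x^3 - (9/4)x - 7/2 = f ✓

the result is g(x) = -(5/6)x^3 + 10x^2 + (159/2)x + 1030/9


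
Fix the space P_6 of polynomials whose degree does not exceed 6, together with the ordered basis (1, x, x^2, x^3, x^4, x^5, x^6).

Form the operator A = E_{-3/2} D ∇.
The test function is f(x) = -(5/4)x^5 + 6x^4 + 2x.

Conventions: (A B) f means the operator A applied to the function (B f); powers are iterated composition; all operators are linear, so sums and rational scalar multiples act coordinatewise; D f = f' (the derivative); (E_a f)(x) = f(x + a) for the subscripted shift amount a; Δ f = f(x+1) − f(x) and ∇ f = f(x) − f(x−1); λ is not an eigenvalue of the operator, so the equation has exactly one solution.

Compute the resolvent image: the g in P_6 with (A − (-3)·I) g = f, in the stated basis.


g(x) = -(5/12)x^5 + 2x^4 + (25/9)x^3 - (74/3)x^2 + (2201/36)x - 517/18

write g with unknown coordinates in the stated basis and equate coefficients in (A − (-3)·I) g = f
solving from the highest basis element down gives g = -(5/12)x^5 + 2x^4 + (25/9)x^3 - (74/3)x^2 + (2201/36)x - 517/18
check: A g = -(25/3)x^3 + 74x^2 - (2177/12)x + 517/6
so A g − (-3)·g = -(5/4)x^5 + 6x^4 + 2x = f ✓


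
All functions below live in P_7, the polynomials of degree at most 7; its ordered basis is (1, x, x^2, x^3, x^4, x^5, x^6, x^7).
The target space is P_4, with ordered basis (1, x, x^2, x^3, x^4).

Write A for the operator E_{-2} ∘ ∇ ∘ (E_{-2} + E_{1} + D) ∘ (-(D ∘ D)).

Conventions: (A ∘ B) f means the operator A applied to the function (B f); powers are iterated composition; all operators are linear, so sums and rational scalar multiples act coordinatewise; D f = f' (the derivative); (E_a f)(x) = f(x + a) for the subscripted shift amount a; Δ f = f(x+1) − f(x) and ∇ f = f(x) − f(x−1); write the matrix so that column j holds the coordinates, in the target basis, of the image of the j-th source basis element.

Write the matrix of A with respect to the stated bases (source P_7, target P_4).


image of 1: 0
image of x: 0
image of x^2: 0
image of x^3: -12
image of x^4: -48x + 120
image of x^5: -120x^2 + 600x - 1060
image of x^6: -240x^3 + 1800x^2 - 6360x + 9240
image of x^7: -420x^4 + 4200x^3 - 22260x^2 + 64680x - 75894
each image's coordinates form column j of the matrix

the matrix is [[0, 0, 0, -12, 120, -1060, 9240, -75894]; [0, 0, 0, 0, -48, 600, -6360, 64680]; [0, 0, 0, 0, 0, -120, 1800, -22260]; [0, 0, 0, 0, 0, 0, -240, 4200]; [0, 0, 0, 0, 0, 0, 0, -420]] (rows listed top to bottom)


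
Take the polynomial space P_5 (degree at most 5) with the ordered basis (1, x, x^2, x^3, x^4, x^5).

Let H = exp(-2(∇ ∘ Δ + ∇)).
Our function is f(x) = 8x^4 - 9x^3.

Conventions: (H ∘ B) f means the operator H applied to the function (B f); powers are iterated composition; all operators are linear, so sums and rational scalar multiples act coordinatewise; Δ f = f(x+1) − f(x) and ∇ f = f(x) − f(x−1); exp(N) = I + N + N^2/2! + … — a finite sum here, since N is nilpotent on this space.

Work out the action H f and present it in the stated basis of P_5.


order-1 term: -64x^3 - 42x^2 - 10x + 2
order-2 term: 192x^2 + 276x + 116
order-3 term: -256x - 312
order-4 term: 128
the series for exp(-2(∇ ∘ Δ + ∇)) f terminates at order 4
exp(-2(∇ ∘ Δ + ∇)) f = 8x^4 - 73x^3 + 150x^2 + 10x - 66

g(x) = 8x^4 - 73x^3 + 150x^2 + 10x - 66


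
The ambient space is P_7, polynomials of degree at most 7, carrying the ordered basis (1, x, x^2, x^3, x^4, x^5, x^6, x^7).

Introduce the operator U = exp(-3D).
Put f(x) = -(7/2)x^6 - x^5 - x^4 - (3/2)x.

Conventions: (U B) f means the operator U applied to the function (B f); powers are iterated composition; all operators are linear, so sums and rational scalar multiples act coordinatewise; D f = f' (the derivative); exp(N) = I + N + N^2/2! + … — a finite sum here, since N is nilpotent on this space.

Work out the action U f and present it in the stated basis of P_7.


the image equals g(x) = -(7/2)x^6 + 62x^5 - (917/2)x^4 + 1812x^3 - (8073/2)x^2 + (9609/2)x - 2385

order-1 term: 63x^5 + 15x^4 + 12x^3 + 9/2
order-2 term: -(945/2)x^4 - 90x^3 - 54x^2
order-3 term: 1890x^3 + 270x^2 + 108x
order-4 term: -(8505/2)x^2 - 405x - 81
order-5 term: 5103x + 243
order-6 term: -5103/2
the series for exp(-3D) f terminates at order 6
exp(-3D) f = -(7/2)x^6 + 62x^5 - (917/2)x^4 + 1812x^3 - (8073/2)x^2 + (9609/2)x - 2385


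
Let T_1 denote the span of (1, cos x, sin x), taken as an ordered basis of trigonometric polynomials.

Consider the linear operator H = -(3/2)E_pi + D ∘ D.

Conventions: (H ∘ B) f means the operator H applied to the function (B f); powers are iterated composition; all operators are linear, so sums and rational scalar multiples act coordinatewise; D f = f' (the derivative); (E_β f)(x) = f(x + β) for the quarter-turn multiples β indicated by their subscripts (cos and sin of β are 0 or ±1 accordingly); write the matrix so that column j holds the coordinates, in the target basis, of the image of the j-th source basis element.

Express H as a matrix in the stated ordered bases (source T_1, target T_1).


image of 1: -3/2
image of cos x: (1/2)cos x
image of sin x: (1/2)sin x
each image's coordinates form column j of the matrix

the matrix is [[-3/2, 0, 0]; [0, 1/2, 0]; [0, 0, 1/2]] (rows listed top to bottom)


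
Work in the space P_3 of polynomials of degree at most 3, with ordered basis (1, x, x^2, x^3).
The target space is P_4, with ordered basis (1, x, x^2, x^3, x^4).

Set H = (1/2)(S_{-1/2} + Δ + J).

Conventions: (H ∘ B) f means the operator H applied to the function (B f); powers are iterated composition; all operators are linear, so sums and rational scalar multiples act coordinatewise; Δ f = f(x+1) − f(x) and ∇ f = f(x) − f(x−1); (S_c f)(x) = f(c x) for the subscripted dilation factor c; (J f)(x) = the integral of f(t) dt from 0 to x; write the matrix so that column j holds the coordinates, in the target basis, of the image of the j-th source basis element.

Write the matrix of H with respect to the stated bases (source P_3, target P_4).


image of 1: (1/2)x + 1/2
image of x: (1/4)x^2 - (1/4)x + 1/2
image of x^2: (1/6)x^3 + (1/8)x^2 + x + 1/2
image of x^3: (1/8)x^4 - (1/16)x^3 + (3/2)x^2 + (3/2)x + 1/2
each image's coordinates form column j of the matrix

the matrix is [[1/2, 1/2, 1/2, 1/2]; [1/2, -1/4, 1, 3/2]; [0, 1/4, 1/8, 3/2]; [0, 0, 1/6, -1/16]; [0, 0, 0, 1/8]] (rows listed top to bottom)


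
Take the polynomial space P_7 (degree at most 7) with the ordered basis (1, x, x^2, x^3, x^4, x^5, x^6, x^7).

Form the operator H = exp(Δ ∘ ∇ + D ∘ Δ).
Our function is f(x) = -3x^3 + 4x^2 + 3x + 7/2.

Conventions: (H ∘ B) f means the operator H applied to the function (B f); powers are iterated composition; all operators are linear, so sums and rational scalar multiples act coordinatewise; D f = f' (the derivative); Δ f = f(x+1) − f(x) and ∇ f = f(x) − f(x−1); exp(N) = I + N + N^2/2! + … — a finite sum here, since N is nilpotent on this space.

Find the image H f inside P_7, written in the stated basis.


the result is g(x) = -3x^3 + 4x^2 - 33x + 21/2

order-1 term: -36x + 7
the series for exp(Δ ∘ ∇ + D ∘ Δ) f terminates at order 1
exp(Δ ∘ ∇ + D ∘ Δ) f = -3x^3 + 4x^2 - 33x + 21/2


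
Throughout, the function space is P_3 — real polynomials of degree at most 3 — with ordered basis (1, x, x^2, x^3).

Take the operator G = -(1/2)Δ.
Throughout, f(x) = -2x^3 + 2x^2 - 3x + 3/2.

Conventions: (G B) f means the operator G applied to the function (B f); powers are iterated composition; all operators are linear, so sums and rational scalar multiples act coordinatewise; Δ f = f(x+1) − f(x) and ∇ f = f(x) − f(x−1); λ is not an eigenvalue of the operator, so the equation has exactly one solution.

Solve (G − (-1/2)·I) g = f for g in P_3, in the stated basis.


the image equals g(x) = -4x^3 - 8x^2 - 34x - 43

write g with unknown coordinates in the stated basis and equate coefficients in (G − (-1/2)·I) g = f
solving from the highest basis element down gives g = -4x^3 - 8x^2 - 34x - 43
check: G g = 6x^2 + 14x + 23
so G g − (-1/2)·g = -2x^3 + 2x^2 - 3x + 3/2 = f ✓


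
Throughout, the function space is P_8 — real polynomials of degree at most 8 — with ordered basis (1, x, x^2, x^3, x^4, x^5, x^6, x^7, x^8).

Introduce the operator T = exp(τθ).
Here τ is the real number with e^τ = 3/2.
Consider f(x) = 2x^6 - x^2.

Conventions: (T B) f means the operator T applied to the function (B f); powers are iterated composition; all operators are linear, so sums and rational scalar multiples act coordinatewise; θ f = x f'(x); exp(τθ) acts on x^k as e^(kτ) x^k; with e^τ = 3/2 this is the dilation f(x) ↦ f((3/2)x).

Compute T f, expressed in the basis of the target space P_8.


exp(τθ) x^k = e^(kτ) x^k; with e^τ = 3/2 this sends x^k to (3/2)^k x^k
x^2 ↦ 9/4 x^2
x^6 ↦ 729/64 x^6
applying this coordinatewise to f: exp(τθ) f = (729/32)x^6 - (9/4)x^2

the image equals g(x) = (729/32)x^6 - (9/4)x^2


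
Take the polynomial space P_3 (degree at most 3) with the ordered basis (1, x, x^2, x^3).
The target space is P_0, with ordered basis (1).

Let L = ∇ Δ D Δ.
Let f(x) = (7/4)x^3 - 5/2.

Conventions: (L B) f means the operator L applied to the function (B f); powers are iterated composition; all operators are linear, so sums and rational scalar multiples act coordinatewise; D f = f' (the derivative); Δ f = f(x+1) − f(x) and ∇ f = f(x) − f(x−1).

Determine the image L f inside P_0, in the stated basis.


Δ f = (21/4)x^2 + (21/4)x + 7/4
D Δ f = (21/2)x + 21/4
Δ D Δ f = 21/2
∇ Δ D Δ f = 0

the image equals g(x) = 0


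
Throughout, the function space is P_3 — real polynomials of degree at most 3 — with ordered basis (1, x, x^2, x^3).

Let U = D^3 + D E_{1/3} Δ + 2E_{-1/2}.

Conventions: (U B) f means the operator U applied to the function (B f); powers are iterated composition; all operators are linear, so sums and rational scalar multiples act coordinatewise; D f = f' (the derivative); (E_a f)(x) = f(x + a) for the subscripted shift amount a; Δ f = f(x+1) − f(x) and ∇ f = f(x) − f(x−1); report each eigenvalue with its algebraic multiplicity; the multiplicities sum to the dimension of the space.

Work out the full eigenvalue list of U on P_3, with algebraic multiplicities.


λ = 2 (multiplicity 4)

image of 1: 2
image of x: 2x - 1
image of x^2: 2x^2 - 2x + 5/2
image of x^3: 2x^3 - 3x^2 + (15/2)x + 43/4
the matrix is upper triangular; its diagonal is (2, 2, 2, 2)
for a triangular matrix the eigenvalues are the diagonal entries, with algebraic multiplicity their repetition count


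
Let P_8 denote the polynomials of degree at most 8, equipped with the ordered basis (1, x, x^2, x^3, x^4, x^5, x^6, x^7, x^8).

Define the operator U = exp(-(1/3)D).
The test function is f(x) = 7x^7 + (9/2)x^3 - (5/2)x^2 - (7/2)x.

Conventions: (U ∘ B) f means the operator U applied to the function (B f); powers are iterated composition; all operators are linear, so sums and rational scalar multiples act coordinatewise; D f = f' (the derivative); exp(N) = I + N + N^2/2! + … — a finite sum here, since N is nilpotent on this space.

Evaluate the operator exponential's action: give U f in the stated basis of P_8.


the result is g(x) = 7x^7 - (49/3)x^6 + (49/3)x^5 - (245/27)x^4 + (1219/162)x^3 - (616/81)x^2 - (194/729)x + 3145/4374

order-1 term: -(49/3)x^6 - (9/2)x^2 + (5/3)x + 7/6
order-2 term: (49/3)x^5 + (3/2)x - 5/18
order-3 term: -(245/27)x^4 - 1/6
order-4 term: (245/81)x^3
order-5 term: -(49/81)x^2
order-6 term: (49/729)x
order-7 term: -7/2187
the series for exp(-(1/3)D) f terminates at order 7
exp(-(1/3)D) f = 7x^7 - (49/3)x^6 + (49/3)x^5 - (245/27)x^4 + (1219/162)x^3 - (616/81)x^2 - (194/729)x + 3145/4374


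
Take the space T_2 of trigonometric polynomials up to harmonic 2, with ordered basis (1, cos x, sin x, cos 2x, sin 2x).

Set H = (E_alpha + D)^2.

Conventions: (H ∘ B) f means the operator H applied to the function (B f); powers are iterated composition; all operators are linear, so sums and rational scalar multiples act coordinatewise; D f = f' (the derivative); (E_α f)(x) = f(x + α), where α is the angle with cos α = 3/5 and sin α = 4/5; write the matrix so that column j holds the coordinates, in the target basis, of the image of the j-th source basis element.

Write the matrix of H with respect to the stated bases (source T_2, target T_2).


the matrix is [[1, 0, 0, 0, 0]; [0, -72/25, 54/25, 0, 0]; [0, -54/25, -72/25, 0, 0]; [0, 0, 0, -5427/625, -1036/625]; [0, 0, 0, 1036/625, -5427/625]] (rows listed top to bottom)

image of 1: 1
image of cos x: -(72/25)cos x - (54/25)sin x
image of sin x: (54/25)cos x - (72/25)sin x
image of cos 2x: -(5427/625)cos 2x + (1036/625)sin 2x
image of sin 2x: -(1036/625)cos 2x - (5427/625)sin 2x
each image's coordinates form column j of the matrix
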